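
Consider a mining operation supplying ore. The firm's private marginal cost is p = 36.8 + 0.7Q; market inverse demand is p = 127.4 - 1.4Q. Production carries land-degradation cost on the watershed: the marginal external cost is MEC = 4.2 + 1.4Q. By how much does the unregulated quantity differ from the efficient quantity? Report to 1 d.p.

Market equilibrium (private): 36.8 + 0.7Q = 127.4 - 1.4Q → Q_m = 43.1429.
Social marginal cost = private MC + MEC = 41.0 + 2.1Q.
Set SMC = demand: 41.0 + 2.1Q = 127.4 - 1.4Q → Q* = 24.6857.
Gap = |43.1429 − 24.6857| = 18.4572.

18.5 units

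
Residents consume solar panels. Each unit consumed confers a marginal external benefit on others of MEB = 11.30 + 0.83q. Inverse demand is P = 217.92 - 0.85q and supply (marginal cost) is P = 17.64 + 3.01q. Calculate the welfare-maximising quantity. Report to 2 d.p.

Social marginal benefit = demand + MEB = 229.22 - 0.02q.
Set SMB = MC: 229.22 - 0.02q = 17.64 + 3.01q → q* = 69.8284.

q* = 69.83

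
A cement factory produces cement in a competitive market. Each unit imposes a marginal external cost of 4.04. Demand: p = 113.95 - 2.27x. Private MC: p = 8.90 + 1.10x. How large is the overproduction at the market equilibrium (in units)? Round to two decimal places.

1.20 units

Market equilibrium (private): 8.90 + 1.10x = 113.95 - 2.27x → x_m = 31.1721.
Social marginal cost = private MC + MEC = 12.94 + 1.10x.
Set SMC = demand: 12.94 + 1.10x = 113.95 - 2.27x → x* = 29.9733.
Gap = |31.1721 − 29.9733| = 1.1988.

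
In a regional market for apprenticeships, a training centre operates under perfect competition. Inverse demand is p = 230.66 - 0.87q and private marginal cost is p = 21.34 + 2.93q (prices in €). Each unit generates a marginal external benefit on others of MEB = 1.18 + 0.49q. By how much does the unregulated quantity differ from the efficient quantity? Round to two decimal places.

8.51 units

Market equilibrium (private): 21.34 + 2.93q = 230.66 - 0.87q → q_m = 55.0842.
Social marginal cost = private MC − MEB = 20.16 + 2.44q.
Set SMC = demand: 20.16 + 2.44q = 230.66 - 0.87q → q* = 63.5952.
Gap = |55.0842 − 63.5952| = 8.5110.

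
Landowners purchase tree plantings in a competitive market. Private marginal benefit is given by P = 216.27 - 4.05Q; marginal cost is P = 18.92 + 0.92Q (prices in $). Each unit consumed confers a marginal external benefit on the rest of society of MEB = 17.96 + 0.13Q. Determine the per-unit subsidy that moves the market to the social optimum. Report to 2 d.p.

Social marginal benefit = demand + MEB = 234.23 - 3.92Q.
Set SMB = MC: 234.23 - 3.92Q = 18.92 + 0.92Q → Q* = 44.4855.
The Pigouvian subsidy equals MEB at Q*: 17.96 + 0.13×44.4855 = 23.7431.

subsidy = $23.74 per unit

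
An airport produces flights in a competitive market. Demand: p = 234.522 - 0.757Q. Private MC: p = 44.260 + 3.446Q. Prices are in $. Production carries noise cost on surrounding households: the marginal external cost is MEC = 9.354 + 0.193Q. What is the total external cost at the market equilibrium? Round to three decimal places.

Market equilibrium (private): 44.260 + 3.446Q = 234.522 - 0.757Q → Q_m = 45.2681.
Total external cost = ∫₀^{Q_m} (9.354 + 0.193Q) dQ = 9.354×45.2681 + ½×0.193×45.2681² = 621.1857.

$621.186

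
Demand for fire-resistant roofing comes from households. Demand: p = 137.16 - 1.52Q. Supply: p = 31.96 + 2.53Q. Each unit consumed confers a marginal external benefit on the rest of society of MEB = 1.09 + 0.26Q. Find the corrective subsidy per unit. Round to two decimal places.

subsidy = 8.38 per unit

Social marginal benefit = demand + MEB = 138.25 - 1.26Q.
Set SMB = MC: 138.25 - 1.26Q = 31.96 + 2.53Q → Q* = 28.0449.
The Pigouvian subsidy equals MEB at Q*: 1.09 + 0.26×28.0449 = 8.3817.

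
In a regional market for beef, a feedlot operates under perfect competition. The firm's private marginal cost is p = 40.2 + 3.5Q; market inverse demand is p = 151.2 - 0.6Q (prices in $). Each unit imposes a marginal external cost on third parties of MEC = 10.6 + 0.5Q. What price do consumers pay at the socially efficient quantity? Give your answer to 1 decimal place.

Social marginal cost = private MC + MEC = 50.8 + 4.0Q.
Set SMC = demand: 50.8 + 4.0Q = 151.2 - 0.6Q → Q* = 21.8261.
Consumer price on the demand curve at Q*: 151.2 − 0.6×21.8261 = 138.1043.

P = $138.1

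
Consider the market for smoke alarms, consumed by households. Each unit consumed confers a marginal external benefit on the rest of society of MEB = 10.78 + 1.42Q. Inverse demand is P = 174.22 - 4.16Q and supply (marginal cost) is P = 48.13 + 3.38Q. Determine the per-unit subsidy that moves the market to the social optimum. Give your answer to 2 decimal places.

subsidy = 42.54 per unit

Social marginal benefit = demand + MEB = 185.00 - 2.74Q.
Set SMB = MC: 185.00 - 2.74Q = 48.13 + 3.38Q → Q* = 22.3644.
The Pigouvian subsidy equals MEB at Q*: 10.78 + 1.42×22.3644 = 42.5374.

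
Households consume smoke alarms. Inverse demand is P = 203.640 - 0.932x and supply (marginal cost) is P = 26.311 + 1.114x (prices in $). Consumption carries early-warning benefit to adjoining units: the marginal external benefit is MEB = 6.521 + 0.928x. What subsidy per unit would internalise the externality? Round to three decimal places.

Social marginal benefit = demand + MEB = 210.161 - 0.004x.
Set SMB = MC: 210.161 - 0.004x = 26.311 + 1.114x → x* = 164.4454.
The Pigouvian subsidy equals MEB at x*: 6.521 + 0.928×164.4454 = 159.1263.

subsidy = $159.126 per unit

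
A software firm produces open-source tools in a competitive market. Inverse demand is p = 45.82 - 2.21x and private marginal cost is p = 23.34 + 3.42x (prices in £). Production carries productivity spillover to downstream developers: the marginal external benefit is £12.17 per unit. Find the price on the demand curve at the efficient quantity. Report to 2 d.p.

Social marginal cost = private MC − MEB = 11.17 + 3.42x.
Set SMC = demand: 11.17 + 3.42x = 45.82 - 2.21x → x* = 6.1545.
Consumer price on the demand curve at x*: 45.82 − 2.21×6.1545 = 32.2186.

P = £32.22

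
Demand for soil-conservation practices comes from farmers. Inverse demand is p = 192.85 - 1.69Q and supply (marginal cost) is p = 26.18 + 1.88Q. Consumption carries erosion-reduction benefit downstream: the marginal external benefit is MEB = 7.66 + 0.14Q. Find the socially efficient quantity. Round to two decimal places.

Q* = 50.83

Social marginal benefit = demand + MEB = 200.51 - 1.55Q.
Set SMB = MC: 200.51 - 1.55Q = 26.18 + 1.88Q → Q* = 50.8251.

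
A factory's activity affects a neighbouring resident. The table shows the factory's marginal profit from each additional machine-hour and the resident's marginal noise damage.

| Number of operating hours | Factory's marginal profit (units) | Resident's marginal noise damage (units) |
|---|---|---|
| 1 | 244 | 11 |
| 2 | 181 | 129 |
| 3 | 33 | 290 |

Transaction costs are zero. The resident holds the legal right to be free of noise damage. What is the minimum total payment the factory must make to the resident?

Efficient level: marginal profit ≥ marginal noise damage through level 2, so k* = 2.
With the resident holding the right, the factory must at least compensate total damage at k*: 11 + 129 = 140.

140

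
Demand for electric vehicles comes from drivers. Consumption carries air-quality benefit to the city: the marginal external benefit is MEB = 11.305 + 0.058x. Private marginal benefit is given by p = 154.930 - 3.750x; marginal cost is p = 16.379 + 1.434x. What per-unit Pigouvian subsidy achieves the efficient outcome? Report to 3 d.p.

subsidy = 13.001 per unit

Social marginal benefit = demand + MEB = 166.235 - 3.692x.
Set SMB = MC: 166.235 - 3.692x = 16.379 + 1.434x → x* = 29.2345.
The Pigouvian subsidy equals MEB at x*: 11.305 + 0.058×29.2345 = 13.0006.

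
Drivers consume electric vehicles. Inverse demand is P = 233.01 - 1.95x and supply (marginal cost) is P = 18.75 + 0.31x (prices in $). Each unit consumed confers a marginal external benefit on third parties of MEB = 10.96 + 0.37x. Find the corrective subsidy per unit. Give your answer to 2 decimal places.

Social marginal benefit = demand + MEB = 243.97 - 1.58x.
Set SMB = MC: 243.97 - 1.58x = 18.75 + 0.31x → x* = 119.1640.
The Pigouvian subsidy equals MEB at x*: 10.96 + 0.37×119.1640 = 55.0507.

subsidy = $55.05 per unit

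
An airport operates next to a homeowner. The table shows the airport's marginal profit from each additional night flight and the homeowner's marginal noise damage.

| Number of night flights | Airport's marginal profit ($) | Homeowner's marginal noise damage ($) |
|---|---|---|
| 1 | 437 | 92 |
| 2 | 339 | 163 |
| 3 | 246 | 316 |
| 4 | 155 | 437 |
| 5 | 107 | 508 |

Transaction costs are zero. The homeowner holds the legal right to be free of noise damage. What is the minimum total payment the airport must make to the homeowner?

Efficient level: marginal profit ≥ marginal noise damage through level 2, so k* = 2.
With the homeowner holding the right, the airport must at least compensate total damage at k*: 92 + 163 = 255.

$255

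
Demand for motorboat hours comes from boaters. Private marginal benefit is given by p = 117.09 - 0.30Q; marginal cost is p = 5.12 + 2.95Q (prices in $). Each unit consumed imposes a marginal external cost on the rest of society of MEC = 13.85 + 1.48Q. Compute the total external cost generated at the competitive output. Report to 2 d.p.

Market equilibrium (private): 5.12 + 2.95Q = 117.09 - 0.30Q → Q_m = 34.4523.
Total external cost = ∫₀^{Q_m} (13.85 + 1.48Q) dQ = 13.85×34.4523 + ½×1.48×34.4523² = 1355.5155.

$1355.52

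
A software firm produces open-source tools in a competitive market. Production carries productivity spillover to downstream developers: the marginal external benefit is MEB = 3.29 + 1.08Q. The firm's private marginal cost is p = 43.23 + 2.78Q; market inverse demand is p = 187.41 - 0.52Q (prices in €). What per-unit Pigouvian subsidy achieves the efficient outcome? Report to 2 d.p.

Social marginal cost = private MC − MEB = 39.94 + 1.70Q.
Set SMC = demand: 39.94 + 1.70Q = 187.41 - 0.52Q → Q* = 66.4279.
The Pigouvian subsidy equals MEB at Q*: 3.29 + 1.08×66.4279 = 75.0321.

subsidy = €75.03 per unit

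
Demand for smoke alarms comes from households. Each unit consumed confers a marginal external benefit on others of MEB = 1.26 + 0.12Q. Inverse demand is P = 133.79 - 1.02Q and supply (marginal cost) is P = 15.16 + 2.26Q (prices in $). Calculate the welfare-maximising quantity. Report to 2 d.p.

Q* = 37.94

Social marginal benefit = demand + MEB = 135.05 - 0.90Q.
Set SMB = MC: 135.05 - 0.90Q = 15.16 + 2.26Q → Q* = 37.9399.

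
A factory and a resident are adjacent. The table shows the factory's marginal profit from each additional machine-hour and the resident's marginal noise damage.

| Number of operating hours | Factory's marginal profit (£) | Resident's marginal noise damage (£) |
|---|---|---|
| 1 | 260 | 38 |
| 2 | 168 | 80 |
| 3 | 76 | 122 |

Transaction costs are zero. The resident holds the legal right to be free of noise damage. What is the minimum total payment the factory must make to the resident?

£118

Efficient level: marginal profit ≥ marginal noise damage through level 2, so k* = 2.
With the resident holding the right, the factory must at least compensate total damage at k*: 38 + 80 = 118.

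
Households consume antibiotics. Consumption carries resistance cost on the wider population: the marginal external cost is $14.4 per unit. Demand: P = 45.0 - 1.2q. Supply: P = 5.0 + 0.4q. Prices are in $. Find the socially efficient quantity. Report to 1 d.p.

q* = 16.0

Social marginal benefit = demand − MEC = 30.6 - 1.2q.
Set SMB = MC: 30.6 - 1.2q = 5.0 + 0.4q → q* = 16.0000.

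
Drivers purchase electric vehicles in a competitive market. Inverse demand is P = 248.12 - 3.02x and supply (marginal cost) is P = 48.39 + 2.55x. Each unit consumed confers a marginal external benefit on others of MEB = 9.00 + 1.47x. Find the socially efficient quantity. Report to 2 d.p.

x* = 50.91

Social marginal benefit = demand + MEB = 257.12 - 1.55x.
Set SMB = MC: 257.12 - 1.55x = 48.39 + 2.55x → x* = 50.9098.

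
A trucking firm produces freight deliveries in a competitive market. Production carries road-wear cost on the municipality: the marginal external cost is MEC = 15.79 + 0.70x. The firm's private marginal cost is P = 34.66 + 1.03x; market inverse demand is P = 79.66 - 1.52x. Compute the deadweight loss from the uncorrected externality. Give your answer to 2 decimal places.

DWL = 121.85

Market equilibrium (private): 34.66 + 1.03x = 79.66 - 1.52x → x_m = 17.6471.
Social marginal cost = private MC + MEC = 50.45 + 1.73x.
Set SMC = demand: 50.45 + 1.73x = 79.66 - 1.52x → x* = 8.9877.
The loss is the area between SMC and demand from x* to x_m; with linear curves that's a triangle of height MEC(x_m).
DWL = ½ × 8.6594 × 28.1429 = 121.8503.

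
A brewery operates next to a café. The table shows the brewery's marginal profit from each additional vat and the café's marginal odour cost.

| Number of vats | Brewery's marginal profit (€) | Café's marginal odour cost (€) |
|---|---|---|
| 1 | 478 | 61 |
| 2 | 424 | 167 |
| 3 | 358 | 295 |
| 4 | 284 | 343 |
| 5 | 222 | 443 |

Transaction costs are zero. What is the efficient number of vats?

3

Bargaining reaches the level where marginal profit last exceeds marginal odour cost.
That holds through level 3 (358 ≥ 295) but not at 4 (284 < 343).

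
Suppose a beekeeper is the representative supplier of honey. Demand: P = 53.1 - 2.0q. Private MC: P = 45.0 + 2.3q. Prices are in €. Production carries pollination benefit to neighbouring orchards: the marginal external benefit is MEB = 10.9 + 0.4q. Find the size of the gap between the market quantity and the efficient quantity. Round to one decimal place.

Market equilibrium (private): 45.0 + 2.3q = 53.1 - 2.0q → q_m = 1.8837.
Social marginal cost = private MC − MEB = 34.1 + 1.9q.
Set SMC = demand: 34.1 + 1.9q = 53.1 - 2.0q → q* = 4.8718.
Gap = |1.8837 − 4.8718| = 2.9881.

3.0 units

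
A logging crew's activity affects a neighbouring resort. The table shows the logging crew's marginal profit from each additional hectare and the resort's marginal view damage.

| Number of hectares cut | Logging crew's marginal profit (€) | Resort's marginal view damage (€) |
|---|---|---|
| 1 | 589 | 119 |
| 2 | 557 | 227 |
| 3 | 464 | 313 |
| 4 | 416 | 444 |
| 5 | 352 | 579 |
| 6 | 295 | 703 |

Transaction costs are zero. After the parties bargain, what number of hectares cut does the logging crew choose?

3

Bargaining reaches the level where marginal profit last exceeds marginal view damage.
That holds through level 3 (464 ≥ 313) but not at 4 (416 < 444).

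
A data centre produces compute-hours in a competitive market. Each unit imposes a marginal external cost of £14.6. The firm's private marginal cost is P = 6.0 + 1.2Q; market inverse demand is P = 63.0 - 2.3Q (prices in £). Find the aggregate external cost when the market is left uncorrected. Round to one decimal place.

£237.8

Market equilibrium (private): 6.0 + 1.2Q = 63.0 - 2.3Q → Q_m = 16.2857.
Total external cost = MEC × Q_m = 14.6 × 16.2857 = 237.7712.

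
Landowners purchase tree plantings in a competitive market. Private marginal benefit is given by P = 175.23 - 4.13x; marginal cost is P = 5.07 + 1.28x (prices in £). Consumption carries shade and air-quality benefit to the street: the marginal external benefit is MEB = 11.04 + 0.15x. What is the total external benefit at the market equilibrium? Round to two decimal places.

£421.44

Market equilibrium (private): 5.07 + 1.28x = 175.23 - 4.13x → x_m = 31.4529.
Total external benefit = ∫₀^{x_m} (11.04 + 0.15x) dx = 11.04×31.4529 + ½×0.15×31.4529² = 421.4364.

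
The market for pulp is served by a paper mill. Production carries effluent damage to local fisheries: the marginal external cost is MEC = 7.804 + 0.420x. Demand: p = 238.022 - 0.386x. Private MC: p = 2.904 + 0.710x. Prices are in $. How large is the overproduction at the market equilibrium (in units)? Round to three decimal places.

Market equilibrium (private): 2.904 + 0.710x = 238.022 - 0.386x → x_m = 214.5237.
Social marginal cost = private MC + MEC = 10.708 + 1.130x.
Set SMC = demand: 10.708 + 1.130x = 238.022 - 0.386x → x* = 149.9433.
Gap = |214.5237 − 149.9433| = 64.5804.

64.580 units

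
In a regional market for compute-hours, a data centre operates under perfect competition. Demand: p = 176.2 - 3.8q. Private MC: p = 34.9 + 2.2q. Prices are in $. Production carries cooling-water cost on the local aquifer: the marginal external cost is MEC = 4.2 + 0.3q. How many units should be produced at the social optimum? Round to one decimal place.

Social marginal cost = private MC + MEC = 39.1 + 2.5q.
Set SMC = demand: 39.1 + 2.5q = 176.2 - 3.8q → q* = 21.7619.

q* = 21.8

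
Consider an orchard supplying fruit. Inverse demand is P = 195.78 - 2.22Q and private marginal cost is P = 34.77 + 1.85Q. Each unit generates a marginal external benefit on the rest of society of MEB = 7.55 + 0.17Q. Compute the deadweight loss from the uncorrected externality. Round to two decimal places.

DWL = 26.13

Market equilibrium (private): 34.77 + 1.85Q = 195.78 - 2.22Q → Q_m = 39.5602.
Social marginal cost = private MC − MEB = 27.22 + 1.68Q.
Set SMC = demand: 27.22 + 1.68Q = 195.78 - 2.22Q → Q* = 43.2205.
The welfare-loss triangle has base |Q_m − Q*| and height MEB(Q_m) (the vertical gap between SMC and demand is zero at Q* and MEB at Q_m).
DWL = ½ × 3.6603 × 14.2752 = 26.1258.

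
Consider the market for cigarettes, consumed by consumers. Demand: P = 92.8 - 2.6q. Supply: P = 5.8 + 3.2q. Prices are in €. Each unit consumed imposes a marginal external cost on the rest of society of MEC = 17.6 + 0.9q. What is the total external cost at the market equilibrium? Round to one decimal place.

Market equilibrium (private): 5.8 + 3.2q = 92.8 - 2.6q → q_m = 15.0000.
Total external cost = ∫₀^{q_m} (17.6 + 0.9q) dq = 17.6×15.0000 + ½×0.9×15.0000² = 365.2500.

€365.3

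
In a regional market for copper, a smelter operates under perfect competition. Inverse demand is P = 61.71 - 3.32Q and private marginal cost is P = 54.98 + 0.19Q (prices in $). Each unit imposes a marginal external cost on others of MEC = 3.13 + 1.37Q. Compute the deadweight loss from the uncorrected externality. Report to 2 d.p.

DWL = $3.40

Market equilibrium (private): 54.98 + 0.19Q = 61.71 - 3.32Q → Q_m = 1.9174.
Social marginal cost = private MC + MEC = 58.11 + 1.56Q.
Set SMC = demand: 58.11 + 1.56Q = 61.71 - 3.32Q → Q* = 0.7377.
Between Q* and Q_m the wedge SMC − demand runs linearly from 0 to MEC(Q_m), so the loss is a triangle.
DWL = ½ × 1.1797 × 5.7568 = 3.3956.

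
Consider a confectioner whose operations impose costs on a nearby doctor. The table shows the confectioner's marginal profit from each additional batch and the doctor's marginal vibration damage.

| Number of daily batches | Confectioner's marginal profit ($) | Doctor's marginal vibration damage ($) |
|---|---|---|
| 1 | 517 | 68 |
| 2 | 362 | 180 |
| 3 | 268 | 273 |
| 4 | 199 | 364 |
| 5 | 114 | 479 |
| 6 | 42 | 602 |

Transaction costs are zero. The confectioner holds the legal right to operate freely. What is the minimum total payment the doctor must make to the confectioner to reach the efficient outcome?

Left alone the confectioner would choose level 6 (marginal profit stays positive).
Efficient level: k* = 2 (marginal profit ≥ marginal vibration damage through 2).
The doctor must at least cover the confectioner's forgone profit from cutting 6→2: 268 + 199 + 114 + 42 = 623.

$623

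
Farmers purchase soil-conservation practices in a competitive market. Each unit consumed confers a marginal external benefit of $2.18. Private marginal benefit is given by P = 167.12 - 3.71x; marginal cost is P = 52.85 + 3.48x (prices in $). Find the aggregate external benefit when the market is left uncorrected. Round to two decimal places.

$34.65

Market equilibrium (private): 52.85 + 3.48x = 167.12 - 3.71x → x_m = 15.8929.
Total external benefit = MEB × x_m = 2.18 × 15.8929 = 34.6465.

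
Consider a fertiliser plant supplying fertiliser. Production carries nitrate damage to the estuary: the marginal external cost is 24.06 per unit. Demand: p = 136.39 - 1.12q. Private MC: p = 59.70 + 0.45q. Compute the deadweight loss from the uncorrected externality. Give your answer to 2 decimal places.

DWL = 184.36

Market equilibrium (private): 59.70 + 0.45q = 136.39 - 1.12q → q_m = 48.8471.
Social marginal cost = private MC + MEC = 83.76 + 0.45q.
Set SMC = demand: 83.76 + 0.45q = 136.39 - 1.12q → q* = 33.5223.
The welfare-loss triangle has base |q_m − q*| and height MEC(q_m) (the vertical gap between SMC and demand is zero at q* and MEC at q_m).
DWL = ½ × 15.3248 × 24.0600 = 184.3573.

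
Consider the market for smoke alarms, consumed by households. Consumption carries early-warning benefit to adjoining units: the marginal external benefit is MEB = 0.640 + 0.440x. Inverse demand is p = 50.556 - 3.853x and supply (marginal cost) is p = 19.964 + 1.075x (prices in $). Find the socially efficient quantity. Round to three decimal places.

Social marginal benefit = demand + MEB = 51.196 - 3.413x.
Set SMB = MC: 51.196 - 3.413x = 19.964 + 1.075x → x* = 6.9590.

x* = 6.959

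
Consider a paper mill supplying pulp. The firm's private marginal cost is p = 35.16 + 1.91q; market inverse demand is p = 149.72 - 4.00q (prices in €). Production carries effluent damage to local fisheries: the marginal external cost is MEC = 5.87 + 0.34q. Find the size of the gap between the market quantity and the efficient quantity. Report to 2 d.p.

Market equilibrium (private): 35.16 + 1.91q = 149.72 - 4.00q → q_m = 19.3841.
Social marginal cost = private MC + MEC = 41.03 + 2.25q.
Set SMC = demand: 41.03 + 2.25q = 149.72 - 4.00q → q* = 17.3904.
Gap = |19.3841 − 17.3904| = 1.9937.

1.99 units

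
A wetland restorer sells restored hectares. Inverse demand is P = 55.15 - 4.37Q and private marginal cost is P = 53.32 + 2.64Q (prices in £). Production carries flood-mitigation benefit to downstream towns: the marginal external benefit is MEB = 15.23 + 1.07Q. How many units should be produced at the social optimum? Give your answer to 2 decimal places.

Q* = 2.87

Social marginal cost = private MC − MEB = 38.09 + 1.57Q.
Set SMC = demand: 38.09 + 1.57Q = 55.15 - 4.37Q → Q* = 2.8721.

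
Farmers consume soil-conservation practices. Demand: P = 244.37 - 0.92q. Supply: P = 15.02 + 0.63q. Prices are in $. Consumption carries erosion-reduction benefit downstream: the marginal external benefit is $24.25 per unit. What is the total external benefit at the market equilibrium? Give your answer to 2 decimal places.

$3588.22

Market equilibrium (private): 15.02 + 0.63q = 244.37 - 0.92q → q_m = 147.9677.
Total external benefit = MEB × q_m = 24.25 × 147.9677 = 3588.2167.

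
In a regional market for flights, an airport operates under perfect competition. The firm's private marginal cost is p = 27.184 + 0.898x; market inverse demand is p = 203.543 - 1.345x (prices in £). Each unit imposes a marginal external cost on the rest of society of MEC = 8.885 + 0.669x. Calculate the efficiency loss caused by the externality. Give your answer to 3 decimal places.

Market equilibrium (private): 27.184 + 0.898x = 203.543 - 1.345x → x_m = 78.6264.
Social marginal cost = private MC + MEC = 36.069 + 1.567x.
Set SMC = demand: 36.069 + 1.567x = 203.543 - 1.345x → x* = 57.5117.
Height of the DWL triangle at x_m is SMC(x_m) − demand(x_m) = MEC(x_m) = 61.4861.
DWL = ½ × 21.1147 × 61.4861 = 649.1303.

DWL = £649.130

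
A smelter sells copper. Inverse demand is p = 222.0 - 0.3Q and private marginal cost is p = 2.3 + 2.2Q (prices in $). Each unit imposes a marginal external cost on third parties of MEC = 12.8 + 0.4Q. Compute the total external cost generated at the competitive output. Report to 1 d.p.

$2669.4

Market equilibrium (private): 2.3 + 2.2Q = 222.0 - 0.3Q → Q_m = 87.8800.
Total external cost = ∫₀^{Q_m} (12.8 + 0.4Q) dQ = 12.8×87.8800 + ½×0.4×87.8800² = 2669.4429.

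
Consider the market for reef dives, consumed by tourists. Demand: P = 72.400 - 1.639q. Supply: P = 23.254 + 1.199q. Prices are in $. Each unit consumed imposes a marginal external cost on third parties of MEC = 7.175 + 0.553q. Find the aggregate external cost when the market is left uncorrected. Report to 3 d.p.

$207.168

Market equilibrium (private): 23.254 + 1.199q = 72.400 - 1.639q → q_m = 17.3171.
Total external cost = ∫₀^{q_m} (7.175 + 0.553q) dq = 7.175×17.3171 + ½×0.553×17.3171² = 207.1676.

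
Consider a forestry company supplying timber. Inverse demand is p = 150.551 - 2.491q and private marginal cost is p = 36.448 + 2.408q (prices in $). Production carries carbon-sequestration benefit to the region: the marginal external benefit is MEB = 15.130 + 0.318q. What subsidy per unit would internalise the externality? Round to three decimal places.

subsidy = $24.101 per unit

Social marginal cost = private MC − MEB = 21.318 + 2.090q.
Set SMC = demand: 21.318 + 2.090q = 150.551 - 2.491q → q* = 28.2107.
The Pigouvian subsidy equals MEB at q*: 15.130 + 0.318×28.2107 = 24.1010.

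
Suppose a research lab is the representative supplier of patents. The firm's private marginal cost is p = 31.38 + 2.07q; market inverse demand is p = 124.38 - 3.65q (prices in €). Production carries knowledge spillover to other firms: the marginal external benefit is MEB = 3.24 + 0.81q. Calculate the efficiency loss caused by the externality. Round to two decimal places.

DWL = €27.42

Market equilibrium (private): 31.38 + 2.07q = 124.38 - 3.65q → q_m = 16.2587.
Social marginal cost = private MC − MEB = 28.14 + 1.26q.
Set SMC = demand: 28.14 + 1.26q = 124.38 - 3.65q → q* = 19.6008.
The loss is the area between SMC and demand from q* to q_m; with linear curves that's a triangle of height MEB(q_m).
DWL = ½ × 3.3421 × 16.4096 = 27.4213.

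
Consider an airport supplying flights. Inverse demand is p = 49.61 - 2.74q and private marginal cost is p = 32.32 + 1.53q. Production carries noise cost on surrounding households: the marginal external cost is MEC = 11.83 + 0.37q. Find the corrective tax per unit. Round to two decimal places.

tax = 12.27 per unit

Social marginal cost = private MC + MEC = 44.15 + 1.90q.
Set SMC = demand: 44.15 + 1.90q = 49.61 - 2.74q → q* = 1.1767.
The Pigouvian tax equals MEC at q*: 11.83 + 0.37×1.1767 = 12.2654.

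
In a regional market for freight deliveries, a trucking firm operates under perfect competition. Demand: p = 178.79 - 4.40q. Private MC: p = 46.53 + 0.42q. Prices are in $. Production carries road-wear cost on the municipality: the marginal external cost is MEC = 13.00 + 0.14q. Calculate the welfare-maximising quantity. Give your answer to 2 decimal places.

Social marginal cost = private MC + MEC = 59.53 + 0.56q.
Set SMC = demand: 59.53 + 0.56q = 178.79 - 4.40q → q* = 24.0444.

q* = 24.04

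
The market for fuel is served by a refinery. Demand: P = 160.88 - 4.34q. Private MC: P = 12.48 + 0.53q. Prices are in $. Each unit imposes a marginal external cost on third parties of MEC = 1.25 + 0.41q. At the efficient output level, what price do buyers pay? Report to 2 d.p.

P = $39.93

Social marginal cost = private MC + MEC = 13.73 + 0.94q.
Set SMC = demand: 13.73 + 0.94q = 160.88 - 4.34q → q* = 27.8693.
Consumer price on the demand curve at q*: 160.88 − 4.34×27.8693 = 39.9272.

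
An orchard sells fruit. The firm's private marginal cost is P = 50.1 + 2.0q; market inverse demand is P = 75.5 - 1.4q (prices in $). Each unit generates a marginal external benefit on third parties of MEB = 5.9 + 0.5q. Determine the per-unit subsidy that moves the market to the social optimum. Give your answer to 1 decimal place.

Social marginal cost = private MC − MEB = 44.2 + 1.5q.
Set SMC = demand: 44.2 + 1.5q = 75.5 - 1.4q → q* = 10.7931.
The Pigouvian subsidy equals MEB at q*: 5.9 + 0.5×10.7931 = 11.2966.

subsidy = $11.3 per unit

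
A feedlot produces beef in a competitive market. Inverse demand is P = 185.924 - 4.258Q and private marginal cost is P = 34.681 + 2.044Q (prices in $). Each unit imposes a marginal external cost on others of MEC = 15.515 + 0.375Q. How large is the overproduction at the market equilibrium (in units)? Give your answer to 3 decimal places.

Market equilibrium (private): 34.681 + 2.044Q = 185.924 - 4.258Q → Q_m = 23.9992.
Social marginal cost = private MC + MEC = 50.196 + 2.419Q.
Set SMC = demand: 50.196 + 2.419Q = 185.924 - 4.258Q → Q* = 20.3277.
Gap = |23.9992 − 20.3277| = 3.6715.

3.672 units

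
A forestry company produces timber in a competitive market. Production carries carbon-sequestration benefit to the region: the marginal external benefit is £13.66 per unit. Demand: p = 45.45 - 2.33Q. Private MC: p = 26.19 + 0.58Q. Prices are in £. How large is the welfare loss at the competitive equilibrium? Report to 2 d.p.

DWL = £32.06

Market equilibrium (private): 26.19 + 0.58Q = 45.45 - 2.33Q → Q_m = 6.6186.
Social marginal cost = private MC − MEB = 12.53 + 0.58Q.
Set SMC = demand: 12.53 + 0.58Q = 45.45 - 2.33Q → Q* = 11.3127.
Between Q* and Q_m the wedge demand − SMC runs linearly from 0 to MEB(Q_m), so the loss is a triangle.
DWL = ½ × 4.6941 × 13.6600 = 32.0607.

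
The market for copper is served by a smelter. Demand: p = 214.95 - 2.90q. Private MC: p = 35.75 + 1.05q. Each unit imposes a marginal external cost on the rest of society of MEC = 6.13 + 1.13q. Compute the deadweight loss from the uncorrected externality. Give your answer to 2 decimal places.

DWL = 324.23

Market equilibrium (private): 35.75 + 1.05q = 214.95 - 2.90q → q_m = 45.3671.
Social marginal cost = private MC + MEC = 41.88 + 2.18q.
Set SMC = demand: 41.88 + 2.18q = 214.95 - 2.90q → q* = 34.0689.
The loss is the area between SMC and demand from q* to q_m; with linear curves that's a triangle of height MEC(q_m).
DWL = ½ × 11.2982 × 57.3948 = 324.2290.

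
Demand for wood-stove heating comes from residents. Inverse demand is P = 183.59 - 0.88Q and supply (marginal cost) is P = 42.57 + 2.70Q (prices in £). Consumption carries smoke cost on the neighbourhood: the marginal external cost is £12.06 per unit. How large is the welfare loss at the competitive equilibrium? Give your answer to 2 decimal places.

DWL = £20.31

Market equilibrium (private): 42.57 + 2.70Q = 183.59 - 0.88Q → Q_m = 39.3911.
Social marginal benefit = demand − MEC = 171.53 - 0.88Q.
Set SMB = MC: 171.53 - 0.88Q = 42.57 + 2.70Q → Q* = 36.0223.
The loss is the area between SMB and MC from Q* to Q_m; with linear curves that's a triangle of height MEC(Q_m).
DWL = ½ × 3.3688 × 12.0600 = 20.3139.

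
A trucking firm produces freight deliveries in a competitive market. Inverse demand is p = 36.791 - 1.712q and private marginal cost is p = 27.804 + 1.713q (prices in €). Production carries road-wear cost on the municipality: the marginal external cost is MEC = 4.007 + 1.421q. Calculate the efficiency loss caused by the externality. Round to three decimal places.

DWL = €6.174

Market equilibrium (private): 27.804 + 1.713q = 36.791 - 1.712q → q_m = 2.6239.
Social marginal cost = private MC + MEC = 31.811 + 3.134q.
Set SMC = demand: 31.811 + 3.134q = 36.791 - 1.712q → q* = 1.0277.
Between q* and q_m the wedge SMC − demand runs linearly from 0 to MEC(q_m), so the loss is a triangle.
DWL = ½ × 1.5962 × 7.7356 = 6.1738.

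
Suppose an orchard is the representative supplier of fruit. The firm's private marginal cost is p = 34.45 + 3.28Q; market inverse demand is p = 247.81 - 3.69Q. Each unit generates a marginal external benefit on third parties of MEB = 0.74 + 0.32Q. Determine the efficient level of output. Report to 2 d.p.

Social marginal cost = private MC − MEB = 33.71 + 2.96Q.
Set SMC = demand: 33.71 + 2.96Q = 247.81 - 3.69Q → Q* = 32.1955.

Q* = 32.20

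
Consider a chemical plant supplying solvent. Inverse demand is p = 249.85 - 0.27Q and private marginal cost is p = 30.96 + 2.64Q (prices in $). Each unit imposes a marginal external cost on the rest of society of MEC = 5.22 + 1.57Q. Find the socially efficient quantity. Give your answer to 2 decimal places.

Q* = 47.69

Social marginal cost = private MC + MEC = 36.18 + 4.21Q.
Set SMC = demand: 36.18 + 4.21Q = 249.85 - 0.27Q → Q* = 47.6942.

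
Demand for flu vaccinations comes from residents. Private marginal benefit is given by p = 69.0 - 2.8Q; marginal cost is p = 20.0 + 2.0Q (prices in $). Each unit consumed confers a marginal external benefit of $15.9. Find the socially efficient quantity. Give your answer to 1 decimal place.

Q* = 13.5

Social marginal benefit = demand + MEB = 84.9 - 2.8Q.
Set SMB = MC: 84.9 - 2.8Q = 20.0 + 2.0Q → Q* = 13.5208.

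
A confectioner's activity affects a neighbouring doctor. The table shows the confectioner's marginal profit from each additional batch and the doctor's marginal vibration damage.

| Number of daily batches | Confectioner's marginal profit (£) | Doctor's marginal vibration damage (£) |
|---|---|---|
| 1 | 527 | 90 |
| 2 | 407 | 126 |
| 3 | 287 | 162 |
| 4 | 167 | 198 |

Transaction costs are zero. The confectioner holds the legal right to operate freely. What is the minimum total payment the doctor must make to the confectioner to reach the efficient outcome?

£167

Left alone the confectioner would choose level 4 (marginal profit stays positive).
Efficient level: k* = 3 (marginal profit ≥ marginal vibration damage through 3).
The doctor must at least cover the confectioner's forgone profit from cutting 4→3: 167 = 167.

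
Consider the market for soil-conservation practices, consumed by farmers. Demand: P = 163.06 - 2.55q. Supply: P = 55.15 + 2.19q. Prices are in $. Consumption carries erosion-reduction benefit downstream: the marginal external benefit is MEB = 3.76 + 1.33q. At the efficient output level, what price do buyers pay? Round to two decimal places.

Social marginal benefit = demand + MEB = 166.82 - 1.22q.
Set SMB = MC: 166.82 - 1.22q = 55.15 + 2.19q → q* = 32.7478.
Consumer price on the demand curve at q*: 163.06 − 2.55×32.7478 = 79.5531.

P = $79.55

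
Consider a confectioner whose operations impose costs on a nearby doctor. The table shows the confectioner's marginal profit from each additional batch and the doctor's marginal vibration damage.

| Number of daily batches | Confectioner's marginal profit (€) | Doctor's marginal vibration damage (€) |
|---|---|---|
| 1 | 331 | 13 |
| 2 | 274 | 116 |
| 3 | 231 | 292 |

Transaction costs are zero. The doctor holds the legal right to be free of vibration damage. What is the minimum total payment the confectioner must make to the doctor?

€129

Efficient level: marginal profit ≥ marginal vibration damage through level 2, so k* = 2.
With the doctor holding the right, the confectioner must at least compensate total damage at k*: 13 + 116 = 129.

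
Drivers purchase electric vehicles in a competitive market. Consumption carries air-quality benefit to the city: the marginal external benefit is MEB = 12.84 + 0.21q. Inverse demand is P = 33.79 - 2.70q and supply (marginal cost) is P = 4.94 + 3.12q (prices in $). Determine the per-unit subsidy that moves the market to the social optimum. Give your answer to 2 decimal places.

subsidy = $14.40 per unit

Social marginal benefit = demand + MEB = 46.63 - 2.49q.
Set SMB = MC: 46.63 - 2.49q = 4.94 + 3.12q → q* = 7.4314.
The Pigouvian subsidy equals MEB at q*: 12.84 + 0.21×7.4314 = 14.4006.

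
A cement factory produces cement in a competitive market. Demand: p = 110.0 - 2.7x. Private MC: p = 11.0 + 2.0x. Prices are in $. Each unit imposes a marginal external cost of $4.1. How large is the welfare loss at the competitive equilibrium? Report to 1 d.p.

Market equilibrium (private): 11.0 + 2.0x = 110.0 - 2.7x → x_m = 21.0638.
Social marginal cost = private MC + MEC = 15.1 + 2.0x.
Set SMC = demand: 15.1 + 2.0x = 110.0 - 2.7x → x* = 20.1915.
Height of the DWL triangle at x_m is SMC(x_m) − demand(x_m) = MEC(x_m) = 4.1000.
DWL = ½ × 0.8723 × 4.1000 = 1.7882.

DWL = $1.8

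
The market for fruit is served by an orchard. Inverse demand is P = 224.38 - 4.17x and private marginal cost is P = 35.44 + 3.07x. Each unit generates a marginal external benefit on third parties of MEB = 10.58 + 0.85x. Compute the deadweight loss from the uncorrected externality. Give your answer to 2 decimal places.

Market equilibrium (private): 35.44 + 3.07x = 224.38 - 4.17x → x_m = 26.0967.
Social marginal cost = private MC − MEB = 24.86 + 2.22x.
Set SMC = demand: 24.86 + 2.22x = 224.38 - 4.17x → x* = 31.2238.
The welfare-loss triangle has base |x_m − x*| and height MEB(x_m) (the vertical gap between SMC and demand is zero at x* and MEB at x_m).
DWL = ½ × 5.1271 × 32.7622 = 83.9875.

DWL = 83.99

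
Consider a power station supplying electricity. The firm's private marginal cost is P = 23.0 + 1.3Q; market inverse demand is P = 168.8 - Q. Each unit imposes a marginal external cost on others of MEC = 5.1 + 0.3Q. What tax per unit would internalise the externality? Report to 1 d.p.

Social marginal cost = private MC + MEC = 28.1 + 1.6Q.
Set SMC = demand: 28.1 + 1.6Q = 168.8 - Q → Q* = 54.1154.
The Pigouvian tax equals MEC at Q*: 5.1 + 0.3×54.1154 = 21.3346.

tax = 21.3 per unit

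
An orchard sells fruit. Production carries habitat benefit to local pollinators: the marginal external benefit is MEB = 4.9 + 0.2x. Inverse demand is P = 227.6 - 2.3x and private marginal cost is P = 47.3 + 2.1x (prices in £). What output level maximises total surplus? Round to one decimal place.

Social marginal cost = private MC − MEB = 42.4 + 1.9x.
Set SMC = demand: 42.4 + 1.9x = 227.6 - 2.3x → x* = 44.0952.

x* = 44.1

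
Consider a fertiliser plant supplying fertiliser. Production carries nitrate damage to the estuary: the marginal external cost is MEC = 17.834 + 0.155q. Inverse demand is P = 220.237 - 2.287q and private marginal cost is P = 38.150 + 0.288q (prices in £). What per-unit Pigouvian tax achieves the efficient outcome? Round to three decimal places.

tax = £27.160 per unit

Social marginal cost = private MC + MEC = 55.984 + 0.443q.
Set SMC = demand: 55.984 + 0.443q = 220.237 - 2.287q → q* = 60.1659.
The Pigouvian tax equals MEC at q*: 17.834 + 0.155×60.1659 = 27.1597.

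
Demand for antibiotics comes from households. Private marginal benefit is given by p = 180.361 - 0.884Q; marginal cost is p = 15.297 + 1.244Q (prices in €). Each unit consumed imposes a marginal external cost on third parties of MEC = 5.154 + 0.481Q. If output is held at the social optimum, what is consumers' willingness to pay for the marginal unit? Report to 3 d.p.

P = €126.179

Social marginal benefit = demand − MEC = 175.207 - 1.365Q.
Set SMB = MC: 175.207 - 1.365Q = 15.297 + 1.244Q → Q* = 61.2917.
Consumer price on the demand curve at Q*: 180.361 − 0.884×61.2917 = 126.1791.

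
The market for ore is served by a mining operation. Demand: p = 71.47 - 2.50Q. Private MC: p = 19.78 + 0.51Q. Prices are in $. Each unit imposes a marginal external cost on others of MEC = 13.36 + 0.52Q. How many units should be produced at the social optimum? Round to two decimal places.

Social marginal cost = private MC + MEC = 33.14 + 1.03Q.
Set SMC = demand: 33.14 + 1.03Q = 71.47 - 2.50Q → Q* = 10.8584.

Q* = 10.86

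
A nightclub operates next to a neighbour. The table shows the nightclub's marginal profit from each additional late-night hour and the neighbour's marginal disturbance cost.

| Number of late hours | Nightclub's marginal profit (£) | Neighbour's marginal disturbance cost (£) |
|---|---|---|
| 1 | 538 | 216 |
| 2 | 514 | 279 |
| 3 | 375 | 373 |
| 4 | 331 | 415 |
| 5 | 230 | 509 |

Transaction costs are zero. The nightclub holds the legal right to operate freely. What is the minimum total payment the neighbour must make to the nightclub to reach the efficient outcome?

Left alone the nightclub would choose level 5 (marginal profit stays positive).
Efficient level: k* = 3 (marginal profit ≥ marginal disturbance cost through 3).
The neighbour must at least cover the nightclub's forgone profit from cutting 5→3: 331 + 230 = 561.

£561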